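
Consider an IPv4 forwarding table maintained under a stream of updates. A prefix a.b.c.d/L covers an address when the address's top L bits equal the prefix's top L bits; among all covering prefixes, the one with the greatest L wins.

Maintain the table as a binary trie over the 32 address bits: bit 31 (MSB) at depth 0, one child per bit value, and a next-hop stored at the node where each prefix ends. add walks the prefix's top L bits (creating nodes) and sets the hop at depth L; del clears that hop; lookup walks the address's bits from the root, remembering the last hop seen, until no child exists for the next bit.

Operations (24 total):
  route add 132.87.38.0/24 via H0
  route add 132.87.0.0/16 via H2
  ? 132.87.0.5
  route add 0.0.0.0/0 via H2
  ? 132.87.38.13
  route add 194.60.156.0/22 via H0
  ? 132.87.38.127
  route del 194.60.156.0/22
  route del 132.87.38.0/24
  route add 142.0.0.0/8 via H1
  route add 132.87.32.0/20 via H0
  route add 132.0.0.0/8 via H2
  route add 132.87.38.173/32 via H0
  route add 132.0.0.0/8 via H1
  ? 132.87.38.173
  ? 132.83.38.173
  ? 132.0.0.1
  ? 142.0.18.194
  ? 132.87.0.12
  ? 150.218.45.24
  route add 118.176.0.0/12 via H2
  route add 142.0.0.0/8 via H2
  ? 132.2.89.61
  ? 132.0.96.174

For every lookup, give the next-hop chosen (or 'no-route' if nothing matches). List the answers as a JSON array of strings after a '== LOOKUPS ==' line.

Apply in order:
  + 132.87.38.0/24 (H0) depth=24
  + 132.87.0.0/16 (H2) depth=16
  ? 132.87.0.5  path d0:-→d1:-→d2:-→d3:-→d4:-→d5:-→d6:-→d7:-→d8:-→d9:-→d10:-→d11:-→d12:-→d13:-→d14:-→d15:-→d16:H2→d17:-→d18:-  best=H2
  + 0.0.0.0/0 (H2) depth=0
  ? 132.87.38.13  path d0:H2→d1:-→d2:-→d3:-→d4:-→d5:-→d6:-→d7:-→d8:-→d9:-→d10:-→d11:-→d12:-→d13:-→d14:-→d15:-→d16:H2→d17:-→d18:-→d19:-→d20:-→d21:-→d22:-→d23:-→d24:H0  best=H0
  + 194.60.156.0/22 (H0) depth=22
  ? 132.87.38.127  path d0:H2→d1:-→d2:-→d3:-→d4:-→d5:-→d6:-→d7:-→d8:-→d9:-→d10:-→d11:-→d12:-→d13:-→d14:-→d15:-→d16:H2→d17:-→d18:-→d19:-→d20:-→d21:-→d22:-→d23:-→d24:H0  best=H0
  del 194.60.156.0/22 (clear depth 22)
  del 132.87.38.0/24 (clear depth 24)
  + 142.0.0.0/8 (H1) depth=8
  + 132.87.32.0/20 (H0) depth=20
  + 132.0.0.0/8 (H2) depth=8
  + 132.87.38.173/32 (H0) depth=32
  + 132.0.0.0/8 (H1) depth=8
  ? 132.87.38.173  path d0:H2→d1:-→d2:-→d3:-→d4:-→d5:-→d6:-→d7:-→d8:H1→d9:-→d10:-→d11:-→d12:-→d13:-→d14:-→d15:-→d16:H2→d17:-→d18:-→d19:-→d20:H0→d21:-→d22:-→d23:-→d24:-→d25:-→d26:-→d27:-→d28:-→d29:-→d30:-→d31:-→d32:H0  best=H0
  ? 132.83.38.173  path d0:H2→d1:-→d2:-→d3:-→d4:-→d5:-→d6:-→d7:-→d8:H1→d9:-→d10:-→d11:-→d12:-→d13:-  best=H1
  ? 132.0.0.1  path d0:H2→d1:-→d2:-→d3:-→d4:-→d5:-→d6:-→d7:-→d8:H1→d9:-  best=H1
  ? 142.0.18.194  path d0:H2→d1:-→d2:-→d3:-→d4:-→d5:-→d6:-→d7:-→d8:H1  best=H1
  ? 132.87.0.12  path d0:H2→d1:-→d2:-→d3:-→d4:-→d5:-→d6:-→d7:-→d8:H1→d9:-→d10:-→d11:-→d12:-→d13:-→d14:-→d15:-→d16:H2→d17:-→d18:-  best=H2
  ? 150.218.45.24  path d0:H2→d1:-→d2:-→d3:-  best=H2
  + 118.176.0.0/12 (H2) depth=12
  + 142.0.0.0/8 (H2) depth=8
  ? 132.2.89.61  path d0:H2→d1:-→d2:-→d3:-→d4:-→d5:-→d6:-→d7:-→d8:H1→d9:-  best=H1
  ? 132.0.96.174  path d0:H2→d1:-→d2:-→d3:-→d4:-→d5:-→d6:-→d7:-→d8:H1→d9:-  best=H1

== LOOKUPS ==
["H2","H0","H0","H0","H1","H1","H1","H2","H2","H1","H1"]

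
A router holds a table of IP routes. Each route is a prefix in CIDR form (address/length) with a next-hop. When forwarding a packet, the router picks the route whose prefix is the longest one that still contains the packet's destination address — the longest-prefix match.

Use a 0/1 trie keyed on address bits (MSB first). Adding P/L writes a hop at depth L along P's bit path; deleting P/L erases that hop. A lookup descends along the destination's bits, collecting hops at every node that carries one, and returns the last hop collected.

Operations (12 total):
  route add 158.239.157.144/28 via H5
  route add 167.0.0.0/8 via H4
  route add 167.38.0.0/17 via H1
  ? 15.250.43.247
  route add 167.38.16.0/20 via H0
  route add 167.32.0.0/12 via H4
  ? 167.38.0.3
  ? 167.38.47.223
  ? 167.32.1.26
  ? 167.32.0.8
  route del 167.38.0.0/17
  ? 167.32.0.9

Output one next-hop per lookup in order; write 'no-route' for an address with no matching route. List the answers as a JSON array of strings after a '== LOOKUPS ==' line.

Process each operation:
  add 158.239.157.144/28 -> H5 at depth 28
  add 167.0.0.0/8 -> H4 at depth 8
  add 167.38.0.0/17 -> H1 at depth 17
  ? 15.250.43.247  path d0:-  best=no-route
  add 167.38.16.0/20 -> H0 at depth 20
  add 167.32.0.0/12 -> H4 at depth 12
  ? 167.38.0.3  path d0:-→d1:-→d2:-→d3:-→d4:-→d5:-→d6:-→d7:-→d8:H4→d9:-→d10:-→d11:-→d12:H4→d13:-→d14:-→d15:-→d16:-→d17:H1→d18:-→d19:-  best=H1
  ? 167.38.47.223  path d0:-→d1:-→d2:-→d3:-→d4:-→d5:-→d6:-→d7:-→d8:H4→d9:-→d10:-→d11:-→d12:H4→d13:-→d14:-→d15:-→d16:-→d17:H1→d18:-  best=H1
  ? 167.32.1.26  path d0:-→d1:-→d2:-→d3:-→d4:-→d5:-→d6:-→d7:-→d8:H4→d9:-→d10:-→d11:-→d12:H4→d13:-  best=H4
  ? 167.32.0.8  path d0:-→d1:-→d2:-→d3:-→d4:-→d5:-→d6:-→d7:-→d8:H4→d9:-→d10:-→d11:-→d12:H4→d13:-  best=H4
  - 167.38.0.0/17 clear@17
  ? 167.32.0.9  path d0:-→d1:-→d2:-→d3:-→d4:-→d5:-→d6:-→d7:-→d8:H4→d9:-→d10:-→d11:-→d12:H4→d13:-  best=H4

== LOOKUPS ==
["no-route","H1","H1","H4","H4","H4"]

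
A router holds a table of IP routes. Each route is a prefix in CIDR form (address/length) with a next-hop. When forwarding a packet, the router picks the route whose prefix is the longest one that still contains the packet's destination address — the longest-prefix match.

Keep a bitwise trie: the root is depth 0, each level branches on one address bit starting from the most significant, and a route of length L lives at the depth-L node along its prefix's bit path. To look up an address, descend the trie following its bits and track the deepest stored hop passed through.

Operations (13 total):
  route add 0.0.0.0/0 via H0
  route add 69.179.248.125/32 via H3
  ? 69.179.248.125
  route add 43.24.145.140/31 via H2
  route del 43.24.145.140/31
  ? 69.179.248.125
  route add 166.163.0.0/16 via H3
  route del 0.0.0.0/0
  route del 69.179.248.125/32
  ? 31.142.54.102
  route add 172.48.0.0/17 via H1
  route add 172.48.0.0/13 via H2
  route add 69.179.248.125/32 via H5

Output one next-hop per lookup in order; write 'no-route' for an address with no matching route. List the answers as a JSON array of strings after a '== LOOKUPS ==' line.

Trace:
  + 0.0.0.0/0 (H0) depth=0
  + 69.179.248.125/32 (H3) depth=32
  Q 69.179.248.125: descend 01000101101100111111100001111101 ; hops seen [H0,H3] ; pick H3
  + 43.24.145.140/31 (H2) depth=31
  - 43.24.145.140/31 clear@31
  Q 69.179.248.125: descend 01000101101100111111100001111101 ; hops seen [H0,H3] ; pick H3
  + 166.163.0.0/16 (H3) depth=16
  - 0.0.0.0/0 clear@0
  - 69.179.248.125/32 clear@32
  Q 31.142.54.102: descend 00 ; hops seen [∅] ; pick no-route
  + 172.48.0.0/17 (H1) depth=17
  + 172.48.0.0/13 (H2) depth=13
  + 69.179.248.125/32 (H5) depth=32

== LOOKUPS ==
["H3","H3","no-route"]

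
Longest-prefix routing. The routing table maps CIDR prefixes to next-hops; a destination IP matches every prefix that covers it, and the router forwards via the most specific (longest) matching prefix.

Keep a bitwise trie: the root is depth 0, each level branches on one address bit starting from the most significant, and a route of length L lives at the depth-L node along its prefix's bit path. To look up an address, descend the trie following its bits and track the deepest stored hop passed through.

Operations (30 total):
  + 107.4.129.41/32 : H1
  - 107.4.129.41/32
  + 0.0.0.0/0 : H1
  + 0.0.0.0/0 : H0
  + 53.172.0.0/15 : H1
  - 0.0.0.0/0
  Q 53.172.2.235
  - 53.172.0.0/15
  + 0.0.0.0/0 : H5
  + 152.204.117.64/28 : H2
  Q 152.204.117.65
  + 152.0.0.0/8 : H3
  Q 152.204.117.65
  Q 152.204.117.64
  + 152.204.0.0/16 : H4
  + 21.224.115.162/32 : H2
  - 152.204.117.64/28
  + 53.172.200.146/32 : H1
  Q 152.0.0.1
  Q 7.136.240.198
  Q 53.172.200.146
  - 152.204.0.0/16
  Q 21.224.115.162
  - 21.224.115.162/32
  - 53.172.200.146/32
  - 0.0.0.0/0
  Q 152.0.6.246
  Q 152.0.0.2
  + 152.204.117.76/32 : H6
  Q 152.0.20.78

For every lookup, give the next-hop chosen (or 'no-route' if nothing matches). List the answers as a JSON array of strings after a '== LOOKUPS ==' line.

Apply in order:
  add 107.4.129.41/32 -> H1 at depth 32
  - 107.4.129.41/32 clear@32
  add 0.0.0.0/0 -> H1 at depth 0
  add 0.0.0.0/0 -> H0 at depth 0
  add 53.172.0.0/15 -> H1 at depth 15
  - 0.0.0.0/0 clear@0
  ? 53.172.2.235  path d0:-→d1:-→d2:-→d3:-→d4:-→d5:-→d6:-→d7:-→d8:-→d9:-→d10:-→d11:-→d12:-→d13:-→d14:-→d15:H1  best=H1
  - 53.172.0.0/15 clear@15
  add 0.0.0.0/0 -> H5 at depth 0
  add 152.204.117.64/28 -> H2 at depth 28
  ? 152.204.117.65  path d0:H5→d1:-→d2:-→d3:-→d4:-→d5:-→d6:-→d7:-→d8:-→d9:-→d10:-→d11:-→d12:-→d13:-→d14:-→d15:-→d16:-→d17:-→d18:-→d19:-→d20:-→d21:-→d22:-→d23:-→d24:-→d25:-→d26:-→d27:-→d28:H2  best=H2
  add 152.0.0.0/8 -> H3 at depth 8
  ? 152.204.117.65  path d0:H5→d1:-→d2:-→d3:-→d4:-→d5:-→d6:-→d7:-→d8:H3→d9:-→d10:-→d11:-→d12:-→d13:-→d14:-→d15:-→d16:-→d17:-→d18:-→d19:-→d20:-→d21:-→d22:-→d23:-→d24:-→d25:-→d26:-→d27:-→d28:H2  best=H2
  ? 152.204.117.64  path d0:H5→d1:-→d2:-→d3:-→d4:-→d5:-→d6:-→d7:-→d8:H3→d9:-→d10:-→d11:-→d12:-→d13:-→d14:-→d15:-→d16:-→d17:-→d18:-→d19:-→d20:-→d21:-→d22:-→d23:-→d24:-→d25:-→d26:-→d27:-→d28:H2  best=H2
  add 152.204.0.0/16 -> H4 at depth 16
  add 21.224.115.162/32 -> H2 at depth 32
  - 152.204.117.64/28 clear@28
  add 53.172.200.146/32 -> H1 at depth 32
  ? 152.0.0.1  path d0:H5→d1:-→d2:-→d3:-→d4:-→d5:-→d6:-→d7:-→d8:H3  best=H3
  ? 7.136.240.198  path d0:H5→d1:-→d2:-→d3:-  best=H5
  ? 53.172.200.146  path d0:H5→d1:-→d2:-→d3:-→d4:-→d5:-→d6:-→d7:-→d8:-→d9:-→d10:-→d11:-→d12:-→d13:-→d14:-→d15:-→d16:-→d17:-→d18:-→d19:-→d20:-→d21:-→d22:-→d23:-→d24:-→d25:-→d26:-→d27:-→d28:-→d29:-→d30:-→d31:-→d32:H1  best=H1
  - 152.204.0.0/16 clear@16
  ? 21.224.115.162  path d0:H5→d1:-→d2:-→d3:-→d4:-→d5:-→d6:-→d7:-→d8:-→d9:-→d10:-→d11:-→d12:-→d13:-→d14:-→d15:-→d16:-→d17:-→d18:-→d19:-→d20:-→d21:-→d22:-→d23:-→d24:-→d25:-→d26:-→d27:-→d28:-→d29:-→d30:-→d31:-→d32:H2  best=H2
  - 21.224.115.162/32 clear@32
  - 53.172.200.146/32 clear@32
  - 0.0.0.0/0 clear@0
  ? 152.0.6.246  path d0:-→d1:-→d2:-→d3:-→d4:-→d5:-→d6:-→d7:-→d8:H3  best=H3
  ? 152.0.0.2  path d0:-→d1:-→d2:-→d3:-→d4:-→d5:-→d6:-→d7:-→d8:H3  best=H3
  add 152.204.117.76/32 -> H6 at depth 32
  ? 152.0.20.78  path d0:-→d1:-→d2:-→d3:-→d4:-→d5:-→d6:-→d7:-→d8:H3  best=H3

== LOOKUPS ==
["H1","H2","H2","H2","H3","H5","H1","H2","H3","H3","H3"]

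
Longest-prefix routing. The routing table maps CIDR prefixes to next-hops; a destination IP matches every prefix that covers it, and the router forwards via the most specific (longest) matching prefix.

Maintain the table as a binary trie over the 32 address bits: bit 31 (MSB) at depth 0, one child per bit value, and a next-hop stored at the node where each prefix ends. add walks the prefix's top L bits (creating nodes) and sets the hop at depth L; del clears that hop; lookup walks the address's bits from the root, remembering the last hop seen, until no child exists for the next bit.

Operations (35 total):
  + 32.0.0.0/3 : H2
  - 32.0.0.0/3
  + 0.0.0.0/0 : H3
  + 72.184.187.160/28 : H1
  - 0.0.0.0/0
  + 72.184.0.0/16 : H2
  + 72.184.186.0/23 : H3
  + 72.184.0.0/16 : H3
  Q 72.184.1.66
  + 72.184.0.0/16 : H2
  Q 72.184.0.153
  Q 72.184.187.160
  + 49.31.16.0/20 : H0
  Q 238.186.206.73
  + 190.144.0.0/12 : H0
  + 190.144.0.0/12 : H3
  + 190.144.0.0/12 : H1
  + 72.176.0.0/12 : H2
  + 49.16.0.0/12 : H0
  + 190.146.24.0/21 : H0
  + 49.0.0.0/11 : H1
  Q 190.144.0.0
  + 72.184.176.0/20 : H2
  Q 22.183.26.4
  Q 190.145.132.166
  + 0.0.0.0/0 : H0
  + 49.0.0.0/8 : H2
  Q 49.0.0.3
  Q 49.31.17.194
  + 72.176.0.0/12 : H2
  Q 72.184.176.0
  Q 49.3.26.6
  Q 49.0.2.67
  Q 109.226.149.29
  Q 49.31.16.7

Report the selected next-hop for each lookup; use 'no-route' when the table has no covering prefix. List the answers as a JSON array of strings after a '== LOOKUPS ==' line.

Apply in order:
  + 32.0.0.0/3 (H2) depth=3
  - 32.0.0.0/3 clear@3
  + 0.0.0.0/0 (H3) depth=0
  + 72.184.187.160/28 (H1) depth=28
  - 0.0.0.0/0 clear@0
  + 72.184.0.0/16 (H2) depth=16
  + 72.184.186.0/23 (H3) depth=23
  + 72.184.0.0/16 (H3) depth=16
  ? 72.184.1.66  path d0:-→d1:-→d2:-→d3:-→d4:-→d5:-→d6:-→d7:-→d8:-→d9:-→d10:-→d11:-→d12:-→d13:-→d14:-→d15:-→d16:H3  best=H3
  + 72.184.0.0/16 (H2) depth=16
  ? 72.184.0.153  path d0:-→d1:-→d2:-→d3:-→d4:-→d5:-→d6:-→d7:-→d8:-→d9:-→d10:-→d11:-→d12:-→d13:-→d14:-→d15:-→d16:H2  best=H2
  ? 72.184.187.160  path d0:-→d1:-→d2:-→d3:-→d4:-→d5:-→d6:-→d7:-→d8:-→d9:-→d10:-→d11:-→d12:-→d13:-→d14:-→d15:-→d16:H2→d17:-→d18:-→d19:-→d20:-→d21:-→d22:-→d23:H3→d24:-→d25:-→d26:-→d27:-→d28:H1  best=H1
  + 49.31.16.0/20 (H0) depth=20
  ? 238.186.206.73  path d0:-  best=no-route
  + 190.144.0.0/12 (H0) depth=12
  + 190.144.0.0/12 (H3) depth=12
  + 190.144.0.0/12 (H1) depth=12
  + 72.176.0.0/12 (H2) depth=12
  + 49.16.0.0/12 (H0) depth=12
  + 190.146.24.0/21 (H0) depth=21
  + 49.0.0.0/11 (H1) depth=11
  ? 190.144.0.0  path d0:-→d1:-→d2:-→d3:-→d4:-→d5:-→d6:-→d7:-→d8:-→d9:-→d10:-→d11:-→d12:H1→d13:-→d14:-  best=H1
  + 72.184.176.0/20 (H2) depth=20
  ? 22.183.26.4  path d0:-→d1:-→d2:-  best=no-route
  ? 190.145.132.166  path d0:-→d1:-→d2:-→d3:-→d4:-→d5:-→d6:-→d7:-→d8:-→d9:-→d10:-→d11:-→d12:H1→d13:-→d14:-  best=H1
  + 0.0.0.0/0 (H0) depth=0
  + 49.0.0.0/8 (H2) depth=8
  ? 49.0.0.3  path d0:H0→d1:-→d2:-→d3:-→d4:-→d5:-→d6:-→d7:-→d8:H2→d9:-→d10:-→d11:H1  best=H1
  ? 49.31.17.194  path d0:H0→d1:-→d2:-→d3:-→d4:-→d5:-→d6:-→d7:-→d8:H2→d9:-→d10:-→d11:H1→d12:H0→d13:-→d14:-→d15:-→d16:-→d17:-→d18:-→d19:-→d20:H0  best=H0
  + 72.176.0.0/12 (H2) depth=12
  ? 72.184.176.0  path d0:H0→d1:-→d2:-→d3:-→d4:-→d5:-→d6:-→d7:-→d8:-→d9:-→d10:-→d11:-→d12:H2→d13:-→d14:-→d15:-→d16:H2→d17:-→d18:-→d19:-→d20:H2  best=H2
  ? 49.3.26.6  path d0:H0→d1:-→d2:-→d3:-→d4:-→d5:-→d6:-→d7:-→d8:H2→d9:-→d10:-→d11:H1  best=H1
  ? 49.0.2.67  path d0:H0→d1:-→d2:-→d3:-→d4:-→d5:-→d6:-→d7:-→d8:H2→d9:-→d10:-→d11:H1  best=H1
  ? 109.226.149.29  path d0:H0→d1:-→d2:-  best=H0
  ? 49.31.16.7  path d0:H0→d1:-→d2:-→d3:-→d4:-→d5:-→d6:-→d7:-→d8:H2→d9:-→d10:-→d11:H1→d12:H0→d13:-→d14:-→d15:-→d16:-→d17:-→d18:-→d19:-→d20:H0  best=H0

== LOOKUPS ==
["H3","H2","H1","no-route","H1","no-route","H1","H1","H0","H2","H1","H1","H0","H0"]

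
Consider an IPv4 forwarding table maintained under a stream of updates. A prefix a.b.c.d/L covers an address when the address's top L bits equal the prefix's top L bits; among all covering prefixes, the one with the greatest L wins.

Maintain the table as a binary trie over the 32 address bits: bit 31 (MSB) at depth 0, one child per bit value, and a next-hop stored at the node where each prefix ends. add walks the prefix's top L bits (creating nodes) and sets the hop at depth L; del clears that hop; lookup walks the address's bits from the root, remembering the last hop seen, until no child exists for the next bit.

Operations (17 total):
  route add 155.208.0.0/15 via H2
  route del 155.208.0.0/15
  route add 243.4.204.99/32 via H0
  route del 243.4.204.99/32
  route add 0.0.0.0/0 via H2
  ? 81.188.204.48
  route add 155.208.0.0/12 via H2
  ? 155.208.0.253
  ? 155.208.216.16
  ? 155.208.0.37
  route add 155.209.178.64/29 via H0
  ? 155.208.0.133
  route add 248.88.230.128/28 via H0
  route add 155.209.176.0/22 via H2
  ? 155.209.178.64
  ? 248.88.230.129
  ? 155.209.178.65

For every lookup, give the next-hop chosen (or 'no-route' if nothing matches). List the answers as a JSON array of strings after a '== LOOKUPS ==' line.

Apply in order:
  add 155.208.0.0/15 -> H2 at depth 15
  - 155.208.0.0/15 clear@15
  add 243.4.204.99/32 -> H0 at depth 32
  - 243.4.204.99/32 clear@32
  add 0.0.0.0/0 -> H2 at depth 0
  lookup 81.188.204.48: bits ε walk d0:H2 -> H2
  add 155.208.0.0/12 -> H2 at depth 12
  lookup 155.208.0.253: bits 100110111101000 walk d0:H2→d1:-→d2:-→d3:-→d4:-→d5:-→d6:-→d7:-→d8:-→d9:-→d10:-→d11:-→d12:H2→d13:-→d14:-→d15:- -> H2
  lookup 155.208.216.16: bits 100110111101000 walk d0:H2→d1:-→d2:-→d3:-→d4:-→d5:-→d6:-→d7:-→d8:-→d9:-→d10:-→d11:-→d12:H2→d13:-→d14:-→d15:- -> H2
  lookup 155.208.0.37: bits 100110111101000 walk d0:H2→d1:-→d2:-→d3:-→d4:-→d5:-→d6:-→d7:-→d8:-→d9:-→d10:-→d11:-→d12:H2→d13:-→d14:-→d15:- -> H2
  add 155.209.178.64/29 -> H0 at depth 29
  lookup 155.208.0.133: bits 100110111101000 walk d0:H2→d1:-→d2:-→d3:-→d4:-→d5:-→d6:-→d7:-→d8:-→d9:-→d10:-→d11:-→d12:H2→d13:-→d14:-→d15:- -> H2
  add 248.88.230.128/28 -> H0 at depth 28
  add 155.209.176.0/22 -> H2 at depth 22
  lookup 155.209.178.64: bits 10011011110100011011001001000 walk d0:H2→d1:-→d2:-→d3:-→d4:-→d5:-→d6:-→d7:-→d8:-→d9:-→d10:-→d11:-→d12:H2→d13:-→d14:-→d15:-→d16:-→d17:-→d18:-→d19:-→d20:-→d21:-→d22:H2→d23:-→d24:-→d25:-→d26:-→d27:-→d28:-→d29:H0 -> H0
  lookup 248.88.230.129: bits 1111100001011000111001101000 walk d0:H2→d1:-→d2:-→d3:-→d4:-→d5:-→d6:-→d7:-→d8:-→d9:-→d10:-→d11:-→d12:-→d13:-→d14:-→d15:-→d16:-→d17:-→d18:-→d19:-→d20:-→d21:-→d22:-→d23:-→d24:-→d25:-→d26:-→d27:-→d28:H0 -> H0
  lookup 155.209.178.65: bits 10011011110100011011001001000 walk d0:H2→d1:-→d2:-→d3:-→d4:-→d5:-→d6:-→d7:-→d8:-→d9:-→d10:-→d11:-→d12:H2→d13:-→d14:-→d15:-→d16:-→d17:-→d18:-→d19:-→d20:-→d21:-→d22:H2→d23:-→d24:-→d25:-→d26:-→d27:-→d28:-→d29:H0 -> H0

== LOOKUPS ==
["H2","H2","H2","H2","H2","H0","H0","H0"]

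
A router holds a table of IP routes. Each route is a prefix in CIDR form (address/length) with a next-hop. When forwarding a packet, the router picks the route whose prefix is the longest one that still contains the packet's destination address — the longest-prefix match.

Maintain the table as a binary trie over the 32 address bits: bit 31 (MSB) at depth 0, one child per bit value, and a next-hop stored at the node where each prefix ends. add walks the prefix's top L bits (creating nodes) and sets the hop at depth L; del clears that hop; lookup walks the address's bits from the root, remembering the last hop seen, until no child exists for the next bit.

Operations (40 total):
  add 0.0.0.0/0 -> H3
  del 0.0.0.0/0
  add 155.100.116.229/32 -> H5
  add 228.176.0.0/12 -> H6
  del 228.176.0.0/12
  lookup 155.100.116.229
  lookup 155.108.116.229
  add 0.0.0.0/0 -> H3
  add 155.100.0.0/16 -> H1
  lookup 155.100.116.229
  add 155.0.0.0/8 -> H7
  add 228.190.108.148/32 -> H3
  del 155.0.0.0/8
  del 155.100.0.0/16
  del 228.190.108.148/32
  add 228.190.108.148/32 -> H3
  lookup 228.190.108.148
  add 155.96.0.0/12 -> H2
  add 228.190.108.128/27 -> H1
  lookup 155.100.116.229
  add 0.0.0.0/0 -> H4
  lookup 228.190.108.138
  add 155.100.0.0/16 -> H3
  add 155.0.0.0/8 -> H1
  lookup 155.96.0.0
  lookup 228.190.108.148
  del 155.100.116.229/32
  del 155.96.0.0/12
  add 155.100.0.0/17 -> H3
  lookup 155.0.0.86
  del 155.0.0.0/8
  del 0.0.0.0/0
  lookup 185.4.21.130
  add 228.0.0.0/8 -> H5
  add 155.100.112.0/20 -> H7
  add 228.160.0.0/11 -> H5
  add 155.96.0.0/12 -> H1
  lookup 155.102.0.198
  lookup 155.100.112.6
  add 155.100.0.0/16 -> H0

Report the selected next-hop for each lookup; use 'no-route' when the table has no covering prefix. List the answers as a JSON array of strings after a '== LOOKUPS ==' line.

Trace:
  add 0.0.0.0/0 -> H3 at depth 0
  - 0.0.0.0/0 clear@0
  add 155.100.116.229/32 -> H5 at depth 32
  add 228.176.0.0/12 -> H6 at depth 12
  - 228.176.0.0/12 clear@12
  lookup 155.100.116.229: bits 10011011011001000111010011100101 walk d0:-→d1:-→d2:-→d3:-→d4:-→d5:-→d6:-→d7:-→d8:-→d9:-→d10:-→d11:-→d12:-→d13:-→d14:-→d15:-→d16:-→d17:-→d18:-→d19:-→d20:-→d21:-→d22:-→d23:-→d24:-→d25:-→d26:-→d27:-→d28:-→d29:-→d30:-→d31:-→d32:H5 -> H5
  lookup 155.108.116.229: bits 100110110110 walk d0:-→d1:-→d2:-→d3:-→d4:-→d5:-→d6:-→d7:-→d8:-→d9:-→d10:-→d11:-→d12:- -> no-route
  add 0.0.0.0/0 -> H3 at depth 0
  add 155.100.0.0/16 -> H1 at depth 16
  lookup 155.100.116.229: bits 10011011011001000111010011100101 walk d0:H3→d1:-→d2:-→d3:-→d4:-→d5:-→d6:-→d7:-→d8:-→d9:-→d10:-→d11:-→d12:-→d13:-→d14:-→d15:-→d16:H1→d17:-→d18:-→d19:-→d20:-→d21:-→d22:-→d23:-→d24:-→d25:-→d26:-→d27:-→d28:-→d29:-→d30:-→d31:-→d32:H5 -> H5
  add 155.0.0.0/8 -> H7 at depth 8
  add 228.190.108.148/32 -> H3 at depth 32
  - 155.0.0.0/8 clear@8
  - 155.100.0.0/16 clear@16
  - 228.190.108.148/32 clear@32
  add 228.190.108.148/32 -> H3 at depth 32
  lookup 228.190.108.148: bits 11100100101111100110110010010100 walk d0:H3→d1:-→d2:-→d3:-→d4:-→d5:-→d6:-→d7:-→d8:-→d9:-→d10:-→d11:-→d12:-→d13:-→d14:-→d15:-→d16:-→d17:-→d18:-→d19:-→d20:-→d21:-→d22:-→d23:-→d24:-→d25:-→d26:-→d27:-→d28:-→d29:-→d30:-→d31:-→d32:H3 -> H3
  add 155.96.0.0/12 -> H2 at depth 12
  add 228.190.108.128/27 -> H1 at depth 27
  lookup 155.100.116.229: bits 10011011011001000111010011100101 walk d0:H3→d1:-→d2:-→d3:-→d4:-→d5:-→d6:-→d7:-→d8:-→d9:-→d10:-→d11:-→d12:H2→d13:-→d14:-→d15:-→d16:-→d17:-→d18:-→d19:-→d20:-→d21:-→d22:-→d23:-→d24:-→d25:-→d26:-→d27:-→d28:-→d29:-→d30:-→d31:-→d32:H5 -> H5
  add 0.0.0.0/0 -> H4 at depth 0
  lookup 228.190.108.138: bits 111001001011111001101100100 walk d0:H4→d1:-→d2:-→d3:-→d4:-→d5:-→d6:-→d7:-→d8:-→d9:-→d10:-→d11:-→d12:-→d13:-→d14:-→d15:-→d16:-→d17:-→d18:-→d19:-→d20:-→d21:-→d22:-→d23:-→d24:-→d25:-→d26:-→d27:H1 -> H1
  add 155.100.0.0/16 -> H3 at depth 16
  add 155.0.0.0/8 -> H1 at depth 8
  lookup 155.96.0.0: bits 1001101101100 walk d0:H4→d1:-→d2:-→d3:-→d4:-→d5:-→d6:-→d7:-→d8:H1→d9:-→d10:-→d11:-→d12:H2→d13:- -> H2
  lookup 228.190.108.148: bits 11100100101111100110110010010100 walk d0:H4→d1:-→d2:-→d3:-→d4:-→d5:-→d6:-→d7:-→d8:-→d9:-→d10:-→d11:-→d12:-→d13:-→d14:-→d15:-→d16:-→d17:-→d18:-→d19:-→d20:-→d21:-→d22:-→d23:-→d24:-→d25:-→d26:-→d27:H1→d28:-→d29:-→d30:-→d31:-→d32:H3 -> H3
  - 155.100.116.229/32 clear@32
  - 155.96.0.0/12 clear@12
  add 155.100.0.0/17 -> H3 at depth 17
  lookup 155.0.0.86: bits 100110110 walk d0:H4→d1:-→d2:-→d3:-→d4:-→d5:-→d6:-→d7:-→d8:H1→d9:- -> H1
  - 155.0.0.0/8 clear@8
  - 0.0.0.0/0 clear@0
  lookup 185.4.21.130: bits 10 walk d0:-→d1:-→d2:- -> no-route
  add 228.0.0.0/8 -> H5 at depth 8
  add 155.100.112.0/20 -> H7 at depth 20
  add 228.160.0.0/11 -> H5 at depth 11
  add 155.96.0.0/12 -> H1 at depth 12
  lookup 155.102.0.198: bits 10011011011001 walk d0:-→d1:-→d2:-→d3:-→d4:-→d5:-→d6:-→d7:-→d8:-→d9:-→d10:-→d11:-→d12:H1→d13:-→d14:- -> H1
  lookup 155.100.112.6: bits 100110110110010001110 walk d0:-→d1:-→d2:-→d3:-→d4:-→d5:-→d6:-→d7:-→d8:-→d9:-→d10:-→d11:-→d12:H1→d13:-→d14:-→d15:-→d16:H3→d17:H3→d18:-→d19:-→d20:H7→d21:- -> H7
  add 155.100.0.0/16 -> H0 at depth 16

== LOOKUPS ==
["H5","no-route","H5","H3","H5","H1","H2","H3","H1","no-route","H1","H7"]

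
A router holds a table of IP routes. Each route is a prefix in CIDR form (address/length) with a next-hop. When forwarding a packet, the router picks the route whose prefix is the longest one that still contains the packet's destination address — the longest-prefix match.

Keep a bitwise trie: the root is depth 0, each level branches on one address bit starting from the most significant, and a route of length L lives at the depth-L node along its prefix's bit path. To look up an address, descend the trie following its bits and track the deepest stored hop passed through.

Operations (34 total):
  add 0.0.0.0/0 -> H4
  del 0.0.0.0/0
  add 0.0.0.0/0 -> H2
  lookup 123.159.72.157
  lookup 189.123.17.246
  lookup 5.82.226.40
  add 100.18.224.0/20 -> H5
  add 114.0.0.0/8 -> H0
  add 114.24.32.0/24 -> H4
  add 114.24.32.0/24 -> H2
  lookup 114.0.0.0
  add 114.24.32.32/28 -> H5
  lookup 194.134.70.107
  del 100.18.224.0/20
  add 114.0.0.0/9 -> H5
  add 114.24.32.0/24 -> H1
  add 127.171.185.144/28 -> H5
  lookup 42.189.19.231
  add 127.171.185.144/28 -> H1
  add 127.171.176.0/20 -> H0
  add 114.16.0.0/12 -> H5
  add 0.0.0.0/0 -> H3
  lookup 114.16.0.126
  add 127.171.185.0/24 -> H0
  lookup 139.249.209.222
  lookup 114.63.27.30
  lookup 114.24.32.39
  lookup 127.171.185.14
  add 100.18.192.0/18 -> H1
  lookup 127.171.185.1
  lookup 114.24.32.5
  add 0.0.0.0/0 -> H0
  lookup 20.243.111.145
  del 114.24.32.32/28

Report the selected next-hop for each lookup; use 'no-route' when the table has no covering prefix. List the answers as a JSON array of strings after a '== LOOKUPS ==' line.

Process each operation:
  + 0.0.0.0/0 (H4) depth=0
  del 0.0.0.0/0 (clear depth 0)
  + 0.0.0.0/0 (H2) depth=0
  ? 123.159.72.157  path d0:H2  best=H2
  ? 189.123.17.246  path d0:H2  best=H2
  ? 5.82.226.40  path d0:H2  best=H2
  + 100.18.224.0/20 (H5) depth=20
  + 114.0.0.0/8 (H0) depth=8
  + 114.24.32.0/24 (H4) depth=24
  + 114.24.32.0/24 (H2) depth=24
  ? 114.0.0.0  path d0:H2→d1:-→d2:-→d3:-→d4:-→d5:-→d6:-→d7:-→d8:H0→d9:-→d10:-→d11:-  best=H0
  + 114.24.32.32/28 (H5) depth=28
  ? 194.134.70.107  path d0:H2  best=H2
  del 100.18.224.0/20 (clear depth 20)
  + 114.0.0.0/9 (H5) depth=9
  + 114.24.32.0/24 (H1) depth=24
  + 127.171.185.144/28 (H5) depth=28
  ? 42.189.19.231  path d0:H2→d1:-  best=H2
  + 127.171.185.144/28 (H1) depth=28
  + 127.171.176.0/20 (H0) depth=20
  + 114.16.0.0/12 (H5) depth=12
  + 0.0.0.0/0 (H3) depth=0
  ? 114.16.0.126  path d0:H3→d1:-→d2:-→d3:-→d4:-→d5:-→d6:-→d7:-→d8:H0→d9:H5→d10:-→d11:-→d12:H5  best=H5
  + 127.171.185.0/24 (H0) depth=24
  ? 139.249.209.222  path d0:H3  best=H3
  ? 114.63.27.30  path d0:H3→d1:-→d2:-→d3:-→d4:-→d5:-→d6:-→d7:-→d8:H0→d9:H5→d10:-  best=H5
  ? 114.24.32.39  path d0:H3→d1:-→d2:-→d3:-→d4:-→d5:-→d6:-→d7:-→d8:H0→d9:H5→d10:-→d11:-→d12:H5→d13:-→d14:-→d15:-→d16:-→d17:-→d18:-→d19:-→d20:-→d21:-→d22:-→d23:-→d24:H1→d25:-→d26:-→d27:-→d28:H5  best=H5
  ? 127.171.185.14  path d0:H3→d1:-→d2:-→d3:-→d4:-→d5:-→d6:-→d7:-→d8:-→d9:-→d10:-→d11:-→d12:-→d13:-→d14:-→d15:-→d16:-→d17:-→d18:-→d19:-→d20:H0→d21:-→d22:-→d23:-→d24:H0  best=H0
  + 100.18.192.0/18 (H1) depth=18
  ? 127.171.185.1  path d0:H3→d1:-→d2:-→d3:-→d4:-→d5:-→d6:-→d7:-→d8:-→d9:-→d10:-→d11:-→d12:-→d13:-→d14:-→d15:-→d16:-→d17:-→d18:-→d19:-→d20:H0→d21:-→d22:-→d23:-→d24:H0  best=H0
  ? 114.24.32.5  path d0:H3→d1:-→d2:-→d3:-→d4:-→d5:-→d6:-→d7:-→d8:H0→d9:H5→d10:-→d11:-→d12:H5→d13:-→d14:-→d15:-→d16:-→d17:-→d18:-→d19:-→d20:-→d21:-→d22:-→d23:-→d24:H1→d25:-→d26:-  best=H1
  + 0.0.0.0/0 (H0) depth=0
  ? 20.243.111.145  path d0:H0→d1:-  best=H0
  del 114.24.32.32/28 (clear depth 28)

== LOOKUPS ==
["H2","H2","H2","H0","H2","H2","H5","H3","H5","H5","H0","H0","H1","H0"]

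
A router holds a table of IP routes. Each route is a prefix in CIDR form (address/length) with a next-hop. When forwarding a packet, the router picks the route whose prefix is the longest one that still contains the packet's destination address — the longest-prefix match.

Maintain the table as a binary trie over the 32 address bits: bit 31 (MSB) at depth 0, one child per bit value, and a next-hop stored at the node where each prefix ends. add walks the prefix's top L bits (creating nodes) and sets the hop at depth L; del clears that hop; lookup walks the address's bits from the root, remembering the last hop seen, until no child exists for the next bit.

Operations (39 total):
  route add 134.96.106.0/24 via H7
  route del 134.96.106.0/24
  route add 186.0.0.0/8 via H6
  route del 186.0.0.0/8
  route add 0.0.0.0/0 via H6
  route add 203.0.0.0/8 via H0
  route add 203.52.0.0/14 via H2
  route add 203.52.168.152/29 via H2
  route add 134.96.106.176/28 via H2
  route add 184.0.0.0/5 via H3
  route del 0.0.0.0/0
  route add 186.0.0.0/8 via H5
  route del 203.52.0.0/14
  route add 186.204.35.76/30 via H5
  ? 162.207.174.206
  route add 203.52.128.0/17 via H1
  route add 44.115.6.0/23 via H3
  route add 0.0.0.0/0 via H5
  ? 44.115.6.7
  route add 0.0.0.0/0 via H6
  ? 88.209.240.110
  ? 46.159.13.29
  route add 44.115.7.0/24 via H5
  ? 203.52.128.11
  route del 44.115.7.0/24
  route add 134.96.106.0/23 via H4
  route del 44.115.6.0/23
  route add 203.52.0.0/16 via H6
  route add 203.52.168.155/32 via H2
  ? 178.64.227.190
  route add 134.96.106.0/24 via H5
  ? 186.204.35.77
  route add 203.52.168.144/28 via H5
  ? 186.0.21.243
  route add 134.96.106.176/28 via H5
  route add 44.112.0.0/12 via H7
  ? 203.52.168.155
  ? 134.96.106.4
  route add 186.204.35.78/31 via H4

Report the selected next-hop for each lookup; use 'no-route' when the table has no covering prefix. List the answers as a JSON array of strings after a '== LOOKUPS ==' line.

Trace:
  + 134.96.106.0/24 (H7) depth=24
  del 134.96.106.0/24 (clear depth 24)
  + 186.0.0.0/8 (H6) depth=8
  del 186.0.0.0/8 (clear depth 8)
  + 0.0.0.0/0 (H6) depth=0
  + 203.0.0.0/8 (H0) depth=8
  + 203.52.0.0/14 (H2) depth=14
  + 203.52.168.152/29 (H2) depth=29
  + 134.96.106.176/28 (H2) depth=28
  + 184.0.0.0/5 (H3) depth=5
  del 0.0.0.0/0 (clear depth 0)
  + 186.0.0.0/8 (H5) depth=8
  del 203.52.0.0/14 (clear depth 14)
  + 186.204.35.76/30 (H5) depth=30
  lookup 162.207.174.206: bits 101 walk d0:-→d1:-→d2:-→d3:- -> no-route
  + 203.52.128.0/17 (H1) depth=17
  + 44.115.6.0/23 (H3) depth=23
  + 0.0.0.0/0 (H5) depth=0
  lookup 44.115.6.7: bits 00101100011100110000011 walk d0:H5→d1:-→d2:-→d3:-→d4:-→d5:-→d6:-→d7:-→d8:-→d9:-→d10:-→d11:-→d12:-→d13:-→d14:-→d15:-→d16:-→d17:-→d18:-→d19:-→d20:-→d21:-→d22:-→d23:H3 -> H3
  + 0.0.0.0/0 (H6) depth=0
  lookup 88.209.240.110: bits 0 walk d0:H6→d1:- -> H6
  lookup 46.159.13.29: bits 001011 walk d0:H6→d1:-→d2:-→d3:-→d4:-→d5:-→d6:- -> H6
  + 44.115.7.0/24 (H5) depth=24
  lookup 203.52.128.11: bits 110010110011010010 walk d0:H6→d1:-→d2:-→d3:-→d4:-→d5:-→d6:-→d7:-→d8:H0→d9:-→d10:-→d11:-→d12:-→d13:-→d14:-→d15:-→d16:-→d17:H1→d18:- -> H1
  del 44.115.7.0/24 (clear depth 24)
  + 134.96.106.0/23 (H4) depth=23
  del 44.115.6.0/23 (clear depth 23)
  + 203.52.0.0/16 (H6) depth=16
  + 203.52.168.155/32 (H2) depth=32
  lookup 178.64.227.190: bits 1011 walk d0:H6→d1:-→d2:-→d3:-→d4:- -> H6
  + 134.96.106.0/24 (H5) depth=24
  lookup 186.204.35.77: bits 101110101100110000100011010011 walk d0:H6→d1:-→d2:-→d3:-→d4:-→d5:H3→d6:-→d7:-→d8:H5→d9:-→d10:-→d11:-→d12:-→d13:-→d14:-→d15:-→d16:-→d17:-→d18:-→d19:-→d20:-→d21:-→d22:-→d23:-→d24:-→d25:-→d26:-→d27:-→d28:-→d29:-→d30:H5 -> H5
  + 203.52.168.144/28 (H5) depth=28
  lookup 186.0.21.243: bits 10111010 walk d0:H6→d1:-→d2:-→d3:-→d4:-→d5:H3→d6:-→d7:-→d8:H5 -> H5
  + 134.96.106.176/28 (H5) depth=28
  + 44.112.0.0/12 (H7) depth=12
  lookup 203.52.168.155: bits 11001011001101001010100010011011 walk d0:H6→d1:-→d2:-→d3:-→d4:-→d5:-→d6:-→d7:-→d8:H0→d9:-→d10:-→d11:-→d12:-→d13:-→d14:-→d15:-→d16:H6→d17:H1→d18:-→d19:-→d20:-→d21:-→d22:-→d23:-→d24:-→d25:-→d26:-→d27:-→d28:H5→d29:H2→d30:-→d31:-→d32:H2 -> H2
  lookup 134.96.106.4: bits 100001100110000001101010 walk d0:H6→d1:-→d2:-→d3:-→d4:-→d5:-→d6:-→d7:-→d8:-→d9:-→d10:-→d11:-→d12:-→d13:-→d14:-→d15:-→d16:-→d17:-→d18:-→d19:-→d20:-→d21:-→d22:-→d23:H4→d24:H5 -> H5
  + 186.204.35.78/31 (H4) depth=31

== LOOKUPS ==
["no-route","H3","H6","H6","H1","H6","H5","H5","H2","H5"]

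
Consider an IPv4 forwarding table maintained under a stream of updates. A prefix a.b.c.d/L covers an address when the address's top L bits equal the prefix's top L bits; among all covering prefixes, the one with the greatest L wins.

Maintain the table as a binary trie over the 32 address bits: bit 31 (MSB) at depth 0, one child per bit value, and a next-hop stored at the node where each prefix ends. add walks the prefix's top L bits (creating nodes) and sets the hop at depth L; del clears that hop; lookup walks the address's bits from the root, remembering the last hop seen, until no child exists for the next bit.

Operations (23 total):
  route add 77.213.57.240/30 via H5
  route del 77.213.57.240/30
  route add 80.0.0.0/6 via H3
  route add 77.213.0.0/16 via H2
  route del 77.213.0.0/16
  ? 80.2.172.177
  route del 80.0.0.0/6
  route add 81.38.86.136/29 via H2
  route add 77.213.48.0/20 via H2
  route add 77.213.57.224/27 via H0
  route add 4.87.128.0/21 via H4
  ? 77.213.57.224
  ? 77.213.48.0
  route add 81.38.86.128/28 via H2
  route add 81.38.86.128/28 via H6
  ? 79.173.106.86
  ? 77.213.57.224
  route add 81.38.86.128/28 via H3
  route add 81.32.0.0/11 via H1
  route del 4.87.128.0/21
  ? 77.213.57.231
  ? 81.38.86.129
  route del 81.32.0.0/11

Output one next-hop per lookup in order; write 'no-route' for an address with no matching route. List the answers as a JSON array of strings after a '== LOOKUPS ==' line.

Apply in order:
  + 77.213.57.240/30 (H5) depth=30
  - 77.213.57.240/30 clear@30
  + 80.0.0.0/6 (H3) depth=6
  + 77.213.0.0/16 (H2) depth=16
  - 77.213.0.0/16 clear@16
  lookup 80.2.172.177: bits 010100 walk d0:-→d1:-→d2:-→d3:-→d4:-→d5:-→d6:H3 -> H3
  - 80.0.0.0/6 clear@6
  + 81.38.86.136/29 (H2) depth=29
  + 77.213.48.0/20 (H2) depth=20
  + 77.213.57.224/27 (H0) depth=27
  + 4.87.128.0/21 (H4) depth=21
  lookup 77.213.57.224: bits 010011011101010100111001111 walk d0:-→d1:-→d2:-→d3:-→d4:-→d5:-→d6:-→d7:-→d8:-→d9:-→d10:-→d11:-→d12:-→d13:-→d14:-→d15:-→d16:-→d17:-→d18:-→d19:-→d20:H2→d21:-→d22:-→d23:-→d24:-→d25:-→d26:-→d27:H0 -> H0
  lookup 77.213.48.0: bits 01001101110101010011 walk d0:-→d1:-→d2:-→d3:-→d4:-→d5:-→d6:-→d7:-→d8:-→d9:-→d10:-→d11:-→d12:-→d13:-→d14:-→d15:-→d16:-→d17:-→d18:-→d19:-→d20:H2 -> H2
  + 81.38.86.128/28 (H2) depth=28
  + 81.38.86.128/28 (H6) depth=28
  lookup 79.173.106.86: bits 010011 walk d0:-→d1:-→d2:-→d3:-→d4:-→d5:-→d6:- -> no-route
  lookup 77.213.57.224: bits 010011011101010100111001111 walk d0:-→d1:-→d2:-→d3:-→d4:-→d5:-→d6:-→d7:-→d8:-→d9:-→d10:-→d11:-→d12:-→d13:-→d14:-→d15:-→d16:-→d17:-→d18:-→d19:-→d20:H2→d21:-→d22:-→d23:-→d24:-→d25:-→d26:-→d27:H0 -> H0
  + 81.38.86.128/28 (H3) depth=28
  + 81.32.0.0/11 (H1) depth=11
  - 4.87.128.0/21 clear@21
  lookup 77.213.57.231: bits 010011011101010100111001111 walk d0:-→d1:-→d2:-→d3:-→d4:-→d5:-→d6:-→d7:-→d8:-→d9:-→d10:-→d11:-→d12:-→d13:-→d14:-→d15:-→d16:-→d17:-→d18:-→d19:-→d20:H2→d21:-→d22:-→d23:-→d24:-→d25:-→d26:-→d27:H0 -> H0
  lookup 81.38.86.129: bits 0101000100100110010101101000 walk d0:-→d1:-→d2:-→d3:-→d4:-→d5:-→d6:-→d7:-→d8:-→d9:-→d10:-→d11:H1→d12:-→d13:-→d14:-→d15:-→d16:-→d17:-→d18:-→d19:-→d20:-→d21:-→d22:-→d23:-→d24:-→d25:-→d26:-→d27:-→d28:H3 -> H3
  - 81.32.0.0/11 clear@11

== LOOKUPS ==
["H3","H0","H2","no-route","H0","H0","H3"]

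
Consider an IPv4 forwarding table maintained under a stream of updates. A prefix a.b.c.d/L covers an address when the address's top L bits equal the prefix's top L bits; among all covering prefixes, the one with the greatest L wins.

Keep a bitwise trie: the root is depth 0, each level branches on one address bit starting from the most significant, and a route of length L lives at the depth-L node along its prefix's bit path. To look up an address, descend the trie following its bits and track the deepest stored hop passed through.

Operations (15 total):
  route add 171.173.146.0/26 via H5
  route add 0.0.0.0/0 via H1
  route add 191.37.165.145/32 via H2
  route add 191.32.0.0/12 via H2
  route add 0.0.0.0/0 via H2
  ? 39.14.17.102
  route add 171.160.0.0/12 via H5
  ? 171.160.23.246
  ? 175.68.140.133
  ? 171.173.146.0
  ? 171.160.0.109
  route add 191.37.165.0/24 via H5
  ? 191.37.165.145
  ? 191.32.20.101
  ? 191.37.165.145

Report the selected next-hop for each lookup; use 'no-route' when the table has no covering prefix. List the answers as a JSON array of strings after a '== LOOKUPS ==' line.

Trace:
  add 171.173.146.0/26 -> H5 at depth 26
  add 0.0.0.0/0 -> H1 at depth 0
  add 191.37.165.145/32 -> H2 at depth 32
  add 191.32.0.0/12 -> H2 at depth 12
  add 0.0.0.0/0 -> H2 at depth 0
  Q 39.14.17.102: descend ε ; hops seen [H2] ; pick H2
  add 171.160.0.0/12 -> H5 at depth 12
  Q 171.160.23.246: descend 101010111010 ; hops seen [H2,H5] ; pick H5
  Q 175.68.140.133: descend 10101 ; hops seen [H2] ; pick H2
  Q 171.173.146.0: descend 10101011101011011001001000 ; hops seen [H2,H5,H5] ; pick H5
  Q 171.160.0.109: descend 101010111010 ; hops seen [H2,H5] ; pick H5
  add 191.37.165.0/24 -> H5 at depth 24
  Q 191.37.165.145: descend 10111111001001011010010110010001 ; hops seen [H2,H2,H5,H2] ; pick H2
  Q 191.32.20.101: descend 1011111100100 ; hops seen [H2,H2] ; pick H2
  Q 191.37.165.145: descend 10111111001001011010010110010001 ; hops seen [H2,H2,H5,H2] ; pick H2

== LOOKUPS ==
["H2","H5","H2","H5","H5","H2","H2","H2"]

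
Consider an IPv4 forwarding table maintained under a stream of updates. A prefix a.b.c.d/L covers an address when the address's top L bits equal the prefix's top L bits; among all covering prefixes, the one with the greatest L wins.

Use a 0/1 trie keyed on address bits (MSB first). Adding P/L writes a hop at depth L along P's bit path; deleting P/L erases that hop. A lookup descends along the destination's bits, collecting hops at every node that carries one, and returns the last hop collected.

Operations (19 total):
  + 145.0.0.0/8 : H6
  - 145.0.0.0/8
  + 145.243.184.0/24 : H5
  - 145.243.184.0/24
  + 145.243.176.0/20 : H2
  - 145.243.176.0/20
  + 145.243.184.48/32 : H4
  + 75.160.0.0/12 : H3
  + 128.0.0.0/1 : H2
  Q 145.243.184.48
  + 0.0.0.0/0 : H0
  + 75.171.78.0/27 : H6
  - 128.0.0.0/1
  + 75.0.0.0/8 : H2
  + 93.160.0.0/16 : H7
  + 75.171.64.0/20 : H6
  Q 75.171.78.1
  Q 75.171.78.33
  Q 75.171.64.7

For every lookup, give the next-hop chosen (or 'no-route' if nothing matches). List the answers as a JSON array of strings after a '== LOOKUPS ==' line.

Apply in order:
  add 145.0.0.0/8 -> H6 at depth 8
  del 145.0.0.0/8 (clear depth 8)
  add 145.243.184.0/24 -> H5 at depth 24
  del 145.243.184.0/24 (clear depth 24)
  add 145.243.176.0/20 -> H2 at depth 20
  del 145.243.176.0/20 (clear depth 20)
  add 145.243.184.48/32 -> H4 at depth 32
  add 75.160.0.0/12 -> H3 at depth 12
  add 128.0.0.0/1 -> H2 at depth 1
  lookup 145.243.184.48: bits 10010001111100111011100000110000 walk d0:-→d1:H2→d2:-→d3:-→d4:-→d5:-→d6:-→d7:-→d8:-→d9:-→d10:-→d11:-→d12:-→d13:-→d14:-→d15:-→d16:-→d17:-→d18:-→d19:-→d20:-→d21:-→d22:-→d23:-→d24:-→d25:-→d26:-→d27:-→d28:-→d29:-→d30:-→d31:-→d32:H4 -> H4
  add 0.0.0.0/0 -> H0 at depth 0
  add 75.171.78.0/27 -> H6 at depth 27
  del 128.0.0.0/1 (clear depth 1)
  add 75.0.0.0/8 -> H2 at depth 8
  add 93.160.0.0/16 -> H7 at depth 16
  add 75.171.64.0/20 -> H6 at depth 20
  lookup 75.171.78.1: bits 010010111010101101001110000 walk d0:H0→d1:-→d2:-→d3:-→d4:-→d5:-→d6:-→d7:-→d8:H2→d9:-→d10:-→d11:-→d12:H3→d13:-→d14:-→d15:-→d16:-→d17:-→d18:-→d19:-→d20:H6→d21:-→d22:-→d23:-→d24:-→d25:-→d26:-→d27:H6 -> H6
  lookup 75.171.78.33: bits 01001011101010110100111000 walk d0:H0→d1:-→d2:-→d3:-→d4:-→d5:-→d6:-→d7:-→d8:H2→d9:-→d10:-→d11:-→d12:H3→d13:-→d14:-→d15:-→d16:-→d17:-→d18:-→d19:-→d20:H6→d21:-→d22:-→d23:-→d24:-→d25:-→d26:- -> H6
  lookup 75.171.64.7: bits 01001011101010110100 walk d0:H0→d1:-→d2:-→d3:-→d4:-→d5:-→d6:-→d7:-→d8:H2→d9:-→d10:-→d11:-→d12:H3→d13:-→d14:-→d15:-→d16:-→d17:-→d18:-→d19:-→d20:H6 -> H6

== LOOKUPS ==
["H4","H6","H6","H6"]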